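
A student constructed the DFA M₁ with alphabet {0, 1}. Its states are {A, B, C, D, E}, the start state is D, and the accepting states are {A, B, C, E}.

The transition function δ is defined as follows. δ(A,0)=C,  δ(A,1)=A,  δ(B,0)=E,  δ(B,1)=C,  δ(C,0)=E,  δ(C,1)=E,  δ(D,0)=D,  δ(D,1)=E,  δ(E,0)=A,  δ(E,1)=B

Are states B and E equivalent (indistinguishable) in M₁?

P0 = {A,B,C,E} | {D}.
Stable partition: {A,B,C,E} | {D} — 2 equivalence classes.
B and E lie in the same block of the stable partition, so they are equivalent — no string distinguishes them.

Yes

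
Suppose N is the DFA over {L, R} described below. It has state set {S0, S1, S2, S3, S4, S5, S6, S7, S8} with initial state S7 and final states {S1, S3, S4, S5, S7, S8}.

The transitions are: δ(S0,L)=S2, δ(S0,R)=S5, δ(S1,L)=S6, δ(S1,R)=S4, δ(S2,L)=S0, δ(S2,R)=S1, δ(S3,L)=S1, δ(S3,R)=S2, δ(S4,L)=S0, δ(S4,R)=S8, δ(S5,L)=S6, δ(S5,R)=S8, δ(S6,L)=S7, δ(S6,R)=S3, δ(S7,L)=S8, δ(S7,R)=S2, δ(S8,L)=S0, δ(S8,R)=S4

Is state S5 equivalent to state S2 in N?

All states are reachable from the start state.
P0 = {S1,S3,S4,S5,S7,S8} | {S0,S2,S6}.
Split {S1,S3,S4,S5,S7,S8} by δ(·,L) → {S1,S4,S5,S8} and {S3,S7}.
Refine {S0,S2,S6} on symbol L: members go to different blocks, giving {S0,S2} and {S6}.
Split {S1,S4,S5,S8} by δ(·,L) → {S1,S5} and {S4,S8}.
Split {S3,S7} by δ(·,L) → {S3} and {S7}.
The partition is now stable with 6 blocks: {S1,S5} | {S0,S2} | {S3} | {S6} | {S4,S8} | {S7}.
S5 and S2 end up in different blocks, so they are distinguishable. For instance, the string 'ε' is accepted from only S5.

No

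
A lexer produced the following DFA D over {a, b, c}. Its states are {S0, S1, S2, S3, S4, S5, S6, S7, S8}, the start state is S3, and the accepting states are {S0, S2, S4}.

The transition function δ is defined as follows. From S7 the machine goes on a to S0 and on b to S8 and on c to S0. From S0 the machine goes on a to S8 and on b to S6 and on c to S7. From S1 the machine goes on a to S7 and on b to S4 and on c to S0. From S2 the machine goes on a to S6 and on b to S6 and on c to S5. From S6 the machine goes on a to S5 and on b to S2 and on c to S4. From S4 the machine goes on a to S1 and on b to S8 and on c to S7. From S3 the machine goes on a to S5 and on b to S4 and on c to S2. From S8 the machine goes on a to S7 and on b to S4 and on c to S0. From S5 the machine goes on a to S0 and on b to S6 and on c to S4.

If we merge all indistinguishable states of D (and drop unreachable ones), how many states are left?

3

P0 = {S0,S2,S4} | {S1,S3,S5,S6,S7,S8}.
On input a, block {S1,S3,S5,S6,S7,S8} splits into {S1,S3,S6,S8} and {S5,S7}.
The partition is now stable with 3 blocks: {S0,S2,S4} | {S1,S3,S6,S8} | {S5,S7}.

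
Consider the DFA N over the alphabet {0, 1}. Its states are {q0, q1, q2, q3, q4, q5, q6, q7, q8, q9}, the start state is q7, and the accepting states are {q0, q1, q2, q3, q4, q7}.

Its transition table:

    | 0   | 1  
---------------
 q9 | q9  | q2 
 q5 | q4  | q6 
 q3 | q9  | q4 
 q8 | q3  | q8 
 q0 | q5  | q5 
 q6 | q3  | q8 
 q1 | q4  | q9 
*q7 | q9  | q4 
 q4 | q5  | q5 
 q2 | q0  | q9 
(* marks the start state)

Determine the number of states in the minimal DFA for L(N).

States {q1} cannot be reached from the start state, so discard them.
Initial partition by acceptance: {q0,q2,q3,q4,q7} | {q5,q6,q8,q9}.
Refine {q0,q2,q3,q4,q7} on symbol 0: members go to different blocks, giving {q0,q3,q4,q7} and {q2}.
On input 1, block {q0,q3,q4,q7} splits into {q0,q4} and {q3,q7}.
Refine {q5,q6,q8,q9} on symbol 0: members go to different blocks, giving {q6,q8} and {q5} and {q9}.
No further refinement is possible. Final partition (6 blocks): {q0,q4} | {q6,q8} | {q2} | {q3,q7} | {q5} | {q9}.

6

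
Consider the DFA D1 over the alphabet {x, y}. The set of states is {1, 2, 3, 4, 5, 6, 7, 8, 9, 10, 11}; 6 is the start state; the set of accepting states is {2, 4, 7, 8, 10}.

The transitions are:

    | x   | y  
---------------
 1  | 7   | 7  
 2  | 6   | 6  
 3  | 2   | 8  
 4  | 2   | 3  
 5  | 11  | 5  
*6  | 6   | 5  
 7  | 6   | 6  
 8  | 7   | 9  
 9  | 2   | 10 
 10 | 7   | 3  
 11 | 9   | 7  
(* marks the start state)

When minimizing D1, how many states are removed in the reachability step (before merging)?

BFS from 6 reaches {2, 3, 5, 6, 7, 8, 9, 10, 11}; the 2 state(s) 1, 4 are never visited.

2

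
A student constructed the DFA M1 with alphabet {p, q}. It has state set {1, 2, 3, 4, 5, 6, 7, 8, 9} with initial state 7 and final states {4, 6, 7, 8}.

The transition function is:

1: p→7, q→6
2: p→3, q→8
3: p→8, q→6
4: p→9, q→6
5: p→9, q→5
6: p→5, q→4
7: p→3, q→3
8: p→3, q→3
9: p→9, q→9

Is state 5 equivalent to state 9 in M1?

States {1,2} cannot be reached from the start state, so discard them.
Start with accepting vs non-accepting: {4,6,7,8} | {3,5,9}.
Split {4,6,7,8} by δ(·,q) → {4,6} and {7,8}.
On input p, block {3,5,9} splits into {5,9} and {3}.
Stable partition: {4,6} | {5,9} | {7,8} | {3} — 4 equivalence classes.
5 and 9 lie in the same block of the stable partition, so they are equivalent — no string distinguishes them.

Yes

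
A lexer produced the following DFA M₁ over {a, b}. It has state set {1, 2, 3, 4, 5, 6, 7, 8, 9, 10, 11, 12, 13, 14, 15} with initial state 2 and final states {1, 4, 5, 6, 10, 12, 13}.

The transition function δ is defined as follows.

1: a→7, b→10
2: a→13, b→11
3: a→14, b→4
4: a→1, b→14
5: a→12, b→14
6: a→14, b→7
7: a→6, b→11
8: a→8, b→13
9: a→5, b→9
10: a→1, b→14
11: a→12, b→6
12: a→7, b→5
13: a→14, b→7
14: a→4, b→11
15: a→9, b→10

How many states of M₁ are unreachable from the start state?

4

Starting at 2 and following transitions, the reachable set is {1, 2, 4, 5, 6, 7, 10, 11, 12, 13, 14}. That leaves 3, 8, 9, 15 unreachable — 4 in total.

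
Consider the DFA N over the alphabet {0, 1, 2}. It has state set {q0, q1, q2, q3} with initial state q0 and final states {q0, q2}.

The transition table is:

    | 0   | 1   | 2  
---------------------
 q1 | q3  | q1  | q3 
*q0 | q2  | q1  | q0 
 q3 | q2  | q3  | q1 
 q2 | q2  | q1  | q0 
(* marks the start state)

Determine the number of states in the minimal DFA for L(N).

3

Every state is reachable, so we keep all 4.
P0 = {q0,q2} | {q1,q3}.
On input 0, block {q1,q3} splits into {q1} and {q3}.
No further refinement is possible. Final partition (3 blocks): {q0,q2} | {q1} | {q3}.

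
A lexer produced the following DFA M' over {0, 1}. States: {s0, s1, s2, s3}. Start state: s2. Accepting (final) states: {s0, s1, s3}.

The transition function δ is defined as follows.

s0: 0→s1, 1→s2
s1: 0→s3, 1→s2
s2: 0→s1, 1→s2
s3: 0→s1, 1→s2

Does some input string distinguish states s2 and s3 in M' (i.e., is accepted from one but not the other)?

First remove the unreachable states {s0}; 3 states remain.
Initial partition by acceptance: {s1,s3} | {s2}.
No further refinement is possible. Final partition (2 blocks): {s1,s3} | {s2}.
s2 and s3 end up in different blocks, so they are distinguishable. For instance, the string 'ε' is accepted from only s3.

Yes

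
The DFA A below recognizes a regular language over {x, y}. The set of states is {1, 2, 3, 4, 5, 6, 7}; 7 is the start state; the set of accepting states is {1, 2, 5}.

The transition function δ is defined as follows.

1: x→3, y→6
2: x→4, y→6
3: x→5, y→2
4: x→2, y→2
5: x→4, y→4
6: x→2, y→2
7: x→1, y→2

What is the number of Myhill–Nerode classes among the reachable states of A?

Every state is reachable, so we keep all 7.
Initial partition by acceptance: {1,2,5} | {3,4,6,7}.
Stable partition: {1,2,5} | {3,4,6,7} — 2 equivalence classes.

2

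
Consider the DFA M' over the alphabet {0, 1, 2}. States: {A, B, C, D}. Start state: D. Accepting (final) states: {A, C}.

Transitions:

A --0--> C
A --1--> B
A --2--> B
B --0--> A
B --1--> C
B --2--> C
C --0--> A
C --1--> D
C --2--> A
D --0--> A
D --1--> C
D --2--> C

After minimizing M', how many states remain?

3

Initial partition by acceptance: {A,C} | {B,D}.
Split {A,C} by δ(·,2) → {A} and {C}.
The partition is now stable with 3 blocks: {A} | {B,D} | {C}.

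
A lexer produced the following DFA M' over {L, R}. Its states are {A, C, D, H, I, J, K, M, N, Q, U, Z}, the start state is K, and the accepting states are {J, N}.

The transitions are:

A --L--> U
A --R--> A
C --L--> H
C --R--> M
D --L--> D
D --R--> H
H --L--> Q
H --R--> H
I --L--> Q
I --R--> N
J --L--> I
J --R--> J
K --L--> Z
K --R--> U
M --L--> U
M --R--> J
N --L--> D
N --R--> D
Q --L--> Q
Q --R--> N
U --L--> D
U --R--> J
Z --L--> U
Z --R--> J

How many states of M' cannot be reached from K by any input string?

Starting at K and following transitions, the reachable set is {D, H, I, J, K, N, Q, U, Z}. That leaves A, C, M unreachable — 3 in total.

3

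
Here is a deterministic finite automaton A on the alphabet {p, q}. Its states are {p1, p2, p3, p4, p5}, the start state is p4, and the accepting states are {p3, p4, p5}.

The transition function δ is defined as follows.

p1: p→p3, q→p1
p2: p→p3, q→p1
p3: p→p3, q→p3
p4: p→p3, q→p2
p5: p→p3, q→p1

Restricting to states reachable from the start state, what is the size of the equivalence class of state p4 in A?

1

States {p5} cannot be reached from the start state, so discard them.
Initial partition by acceptance: {p3,p4} | {p1,p2}.
Split {p3,p4} by δ(·,q) → {p3} and {p4}.
The partition is now stable with 3 blocks: {p3} | {p1,p2} | {p4}.
The equivalence class containing p4 is {p4}, of size 1.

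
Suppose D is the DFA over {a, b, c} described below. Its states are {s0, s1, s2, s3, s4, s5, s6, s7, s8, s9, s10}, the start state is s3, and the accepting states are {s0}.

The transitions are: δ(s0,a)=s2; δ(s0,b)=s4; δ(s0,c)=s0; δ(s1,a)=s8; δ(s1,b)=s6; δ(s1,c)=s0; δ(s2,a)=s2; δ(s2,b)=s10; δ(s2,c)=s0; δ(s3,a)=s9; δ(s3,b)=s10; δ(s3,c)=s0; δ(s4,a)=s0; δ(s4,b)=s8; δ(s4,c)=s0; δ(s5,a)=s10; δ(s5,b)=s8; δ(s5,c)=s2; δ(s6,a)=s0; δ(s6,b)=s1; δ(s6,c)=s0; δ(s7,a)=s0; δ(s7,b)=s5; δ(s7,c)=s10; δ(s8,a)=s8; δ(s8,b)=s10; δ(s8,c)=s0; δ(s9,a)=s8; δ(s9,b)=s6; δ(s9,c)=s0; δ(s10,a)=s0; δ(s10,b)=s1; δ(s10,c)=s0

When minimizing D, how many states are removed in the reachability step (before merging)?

2

Starting at s3 and following transitions, the reachable set is {s0, s1, s2, s3, s4, s6, s8, s9, s10}. That leaves s5, s7 unreachable — 2 in total.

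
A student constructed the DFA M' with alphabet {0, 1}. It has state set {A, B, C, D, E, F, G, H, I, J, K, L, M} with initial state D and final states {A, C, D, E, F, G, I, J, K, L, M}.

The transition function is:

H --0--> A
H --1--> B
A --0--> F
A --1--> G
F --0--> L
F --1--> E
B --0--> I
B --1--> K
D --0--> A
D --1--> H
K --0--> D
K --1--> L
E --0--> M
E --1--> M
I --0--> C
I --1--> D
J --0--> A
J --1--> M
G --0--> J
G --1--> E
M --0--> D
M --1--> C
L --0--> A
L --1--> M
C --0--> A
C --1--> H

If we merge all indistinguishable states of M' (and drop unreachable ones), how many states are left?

9

P0 = {A,C,D,E,F,G,I,J,K,L,M} | {B,H}.
Refine {A,C,D,E,F,G,I,J,K,L,M} on symbol 1: members go to different blocks, giving {A,E,F,G,I,J,K,L,M} and {C,D}.
Refine {A,E,F,G,I,J,K,L,M} on symbol 0: members go to different blocks, giving {A,E,F,G,J,L} and {I,K,M}.
On input 0, block {A,E,F,G,J,L} splits into {A,F,G,J,L} and {E}.
Split {A,F,G,J,L} by δ(·,1) → {F,G} and {J,L} and {A}.
Split {B,H} by δ(·,0) → {B} and {H}.
On input 1, block {I,K,M} splits into {I,M} and {K}.
Stable partition: {F,G} | {B} | {C,D} | {I,M} | {E} | {J,L} | {A} | {H} | {K} — 9 equivalence classes.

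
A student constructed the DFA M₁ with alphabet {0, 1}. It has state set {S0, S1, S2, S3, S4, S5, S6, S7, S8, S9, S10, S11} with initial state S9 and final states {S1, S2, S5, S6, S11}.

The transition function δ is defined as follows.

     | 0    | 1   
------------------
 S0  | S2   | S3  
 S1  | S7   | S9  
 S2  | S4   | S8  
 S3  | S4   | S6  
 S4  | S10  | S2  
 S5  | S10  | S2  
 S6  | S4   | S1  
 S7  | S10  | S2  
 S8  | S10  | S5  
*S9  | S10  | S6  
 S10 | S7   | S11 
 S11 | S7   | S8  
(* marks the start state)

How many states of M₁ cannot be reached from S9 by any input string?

Starting at S9 and following transitions, the reachable set is {S1, S2, S4, S5, S6, S7, S8, S9, S10, S11}. That leaves S0, S3 unreachable — 2 in total.

2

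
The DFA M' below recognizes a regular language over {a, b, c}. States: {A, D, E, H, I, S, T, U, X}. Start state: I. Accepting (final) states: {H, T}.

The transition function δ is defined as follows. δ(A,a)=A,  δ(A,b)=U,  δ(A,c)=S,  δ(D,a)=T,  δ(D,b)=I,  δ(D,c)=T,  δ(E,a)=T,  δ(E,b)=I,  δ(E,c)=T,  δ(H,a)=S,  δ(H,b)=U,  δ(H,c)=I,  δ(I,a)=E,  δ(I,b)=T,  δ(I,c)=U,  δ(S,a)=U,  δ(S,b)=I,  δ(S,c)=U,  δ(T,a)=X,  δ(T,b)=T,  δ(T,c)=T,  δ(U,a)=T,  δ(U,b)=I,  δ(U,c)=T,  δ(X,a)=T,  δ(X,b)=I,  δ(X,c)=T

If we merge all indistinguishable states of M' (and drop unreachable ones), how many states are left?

3

States {A,D,H,S} cannot be reached from the start state, so discard them.
P0 = {T} | {E,I,U,X}.
Refine {E,I,U,X} on symbol a: members go to different blocks, giving {E,U,X} and {I}.
Stable partition: {T} | {E,U,X} | {I} — 3 equivalence classes.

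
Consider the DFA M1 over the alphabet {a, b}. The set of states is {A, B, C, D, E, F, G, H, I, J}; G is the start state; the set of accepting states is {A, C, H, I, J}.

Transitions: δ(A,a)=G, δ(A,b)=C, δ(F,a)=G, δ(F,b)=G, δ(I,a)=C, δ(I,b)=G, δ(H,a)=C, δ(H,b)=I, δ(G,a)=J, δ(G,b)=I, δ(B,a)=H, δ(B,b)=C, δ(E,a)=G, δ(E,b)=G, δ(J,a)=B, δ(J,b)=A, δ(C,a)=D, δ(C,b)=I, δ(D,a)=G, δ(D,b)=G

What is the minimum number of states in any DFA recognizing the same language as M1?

8

Reachable states from the start: {A,B,C,D,G,H,I,J}. Unreachable: {E,F} — drop them.
Initial partition by acceptance: {A,C,H,I,J} | {B,D,G}.
On input a, block {A,C,H,I,J} splits into {A,C,J} and {H,I}.
Split {A,C,J} by δ(·,b) → {A,J} and {C}.
On input b, block {A,J} splits into {A} and {J}.
Split {B,D,G} by δ(·,a) → {B} and {D} and {G}.
Split {H,I} by δ(·,b) → {H} and {I}.
The partition is now stable with 8 blocks: {A} | {B} | {H} | {C} | {J} | {D} | {G} | {I}.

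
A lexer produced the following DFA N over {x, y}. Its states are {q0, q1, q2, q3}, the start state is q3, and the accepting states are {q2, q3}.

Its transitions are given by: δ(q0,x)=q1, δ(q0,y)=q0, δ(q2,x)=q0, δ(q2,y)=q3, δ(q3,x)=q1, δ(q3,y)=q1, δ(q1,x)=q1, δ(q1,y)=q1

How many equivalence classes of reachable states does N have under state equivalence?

2

First remove the unreachable states {q0,q2}; 2 states remain.
Start with accepting vs non-accepting: {q3} | {q1}.
No further refinement is possible. Final partition (2 blocks): {q3} | {q1}.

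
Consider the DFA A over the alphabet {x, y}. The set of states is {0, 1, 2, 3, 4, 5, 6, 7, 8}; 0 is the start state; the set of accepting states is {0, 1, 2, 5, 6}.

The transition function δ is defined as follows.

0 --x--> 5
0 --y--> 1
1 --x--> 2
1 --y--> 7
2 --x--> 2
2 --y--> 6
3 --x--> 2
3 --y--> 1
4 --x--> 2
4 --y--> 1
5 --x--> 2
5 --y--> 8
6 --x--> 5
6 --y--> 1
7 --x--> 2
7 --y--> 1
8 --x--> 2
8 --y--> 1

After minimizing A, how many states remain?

4

Reachable states from the start: {0,1,2,5,6,7,8}. Unreachable: {3,4} — drop them.
Initial partition by acceptance: {0,1,2,5,6} | {7,8}.
Split {0,1,2,5,6} by δ(·,y) → {0,2,6} and {1,5}.
Refine {0,2,6} on symbol x: members go to different blocks, giving {0,6} and {2}.
No further refinement is possible. Final partition (4 blocks): {0,6} | {7,8} | {1,5} | {2}.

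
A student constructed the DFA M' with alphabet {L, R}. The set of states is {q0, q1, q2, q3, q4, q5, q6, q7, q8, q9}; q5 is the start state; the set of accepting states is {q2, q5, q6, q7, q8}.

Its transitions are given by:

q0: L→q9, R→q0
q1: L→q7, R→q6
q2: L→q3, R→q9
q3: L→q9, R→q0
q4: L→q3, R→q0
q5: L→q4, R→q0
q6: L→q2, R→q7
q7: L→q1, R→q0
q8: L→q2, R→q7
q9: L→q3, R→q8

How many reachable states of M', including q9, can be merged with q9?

1

Initial partition by acceptance: {q2,q5,q6,q7,q8} | {q0,q1,q3,q4,q9}.
Refine {q2,q5,q6,q7,q8} on symbol L: members go to different blocks, giving {q2,q5,q7} and {q6,q8}.
Split {q0,q1,q3,q4,q9} by δ(·,L) → {q0,q3,q4,q9} and {q1}.
Refine {q2,q5,q7} on symbol L: members go to different blocks, giving {q2,q5} and {q7}.
Refine {q0,q3,q4,q9} on symbol R: members go to different blocks, giving {q0,q3,q4} and {q9}.
On input R, block {q2,q5} splits into {q2} and {q5}.
On input L, block {q0,q3,q4} splits into {q0,q3} and {q4}.
No further refinement is possible. Final partition (8 blocks): {q2} | {q0,q3} | {q6,q8} | {q1} | {q7} | {q9} | {q5} | {q4}.
The equivalence class containing q9 is {q9}, of size 1.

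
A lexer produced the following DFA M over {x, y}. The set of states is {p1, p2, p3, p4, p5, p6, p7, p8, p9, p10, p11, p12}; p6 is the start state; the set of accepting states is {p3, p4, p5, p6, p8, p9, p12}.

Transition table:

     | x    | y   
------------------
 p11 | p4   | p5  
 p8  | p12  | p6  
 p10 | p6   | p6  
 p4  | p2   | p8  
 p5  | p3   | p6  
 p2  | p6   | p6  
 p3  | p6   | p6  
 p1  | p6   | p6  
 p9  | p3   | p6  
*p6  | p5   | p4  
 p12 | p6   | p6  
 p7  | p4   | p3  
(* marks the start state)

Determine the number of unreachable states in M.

5

No path from p6 leads to p1, p7, p9, p10, p11; the other 7 states are all reachable.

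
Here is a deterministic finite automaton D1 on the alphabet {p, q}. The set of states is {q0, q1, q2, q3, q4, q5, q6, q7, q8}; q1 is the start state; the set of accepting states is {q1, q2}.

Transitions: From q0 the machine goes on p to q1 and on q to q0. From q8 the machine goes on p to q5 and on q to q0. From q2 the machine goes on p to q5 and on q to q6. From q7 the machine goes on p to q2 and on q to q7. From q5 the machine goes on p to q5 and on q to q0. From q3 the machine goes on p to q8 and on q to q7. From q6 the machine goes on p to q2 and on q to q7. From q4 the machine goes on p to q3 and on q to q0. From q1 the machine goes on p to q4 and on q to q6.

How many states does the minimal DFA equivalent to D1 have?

3

All states are reachable from the start state.
Start with accepting vs non-accepting: {q1,q2} | {q0,q3,q4,q5,q6,q7,q8}.
Refine {q0,q3,q4,q5,q6,q7,q8} on symbol p: members go to different blocks, giving {q3,q4,q5,q8} and {q0,q6,q7}.
Stable partition: {q1,q2} | {q3,q4,q5,q8} | {q0,q6,q7} — 3 equivalence classes.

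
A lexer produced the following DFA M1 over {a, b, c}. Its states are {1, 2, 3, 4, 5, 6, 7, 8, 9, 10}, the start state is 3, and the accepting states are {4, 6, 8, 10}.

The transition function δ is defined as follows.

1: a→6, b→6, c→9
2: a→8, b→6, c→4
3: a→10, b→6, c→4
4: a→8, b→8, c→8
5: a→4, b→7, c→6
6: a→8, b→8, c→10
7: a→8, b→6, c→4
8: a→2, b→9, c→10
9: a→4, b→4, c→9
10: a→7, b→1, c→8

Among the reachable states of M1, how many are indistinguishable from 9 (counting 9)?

First remove the unreachable states {5}; 9 states remain.
Start with accepting vs non-accepting: {4,6,8,10} | {1,2,3,7,9}.
On input a, block {4,6,8,10} splits into {4,6} and {8,10}.
On input a, block {1,2,3,7,9} splits into {2,3,7} and {1,9}.
Stable partition: {4,6} | {2,3,7} | {8,10} | {1,9} — 4 equivalence classes.
The equivalence class containing 9 is {1,9}, of size 2.

2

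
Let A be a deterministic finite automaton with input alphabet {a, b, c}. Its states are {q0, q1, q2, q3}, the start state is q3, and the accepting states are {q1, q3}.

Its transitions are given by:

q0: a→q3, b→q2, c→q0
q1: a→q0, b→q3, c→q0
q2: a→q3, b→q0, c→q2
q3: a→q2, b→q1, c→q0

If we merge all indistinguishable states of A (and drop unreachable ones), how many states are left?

All states are reachable from the start state.
Start with accepting vs non-accepting: {q1,q3} | {q0,q2}.
The partition is now stable with 2 blocks: {q1,q3} | {q0,q2}.

2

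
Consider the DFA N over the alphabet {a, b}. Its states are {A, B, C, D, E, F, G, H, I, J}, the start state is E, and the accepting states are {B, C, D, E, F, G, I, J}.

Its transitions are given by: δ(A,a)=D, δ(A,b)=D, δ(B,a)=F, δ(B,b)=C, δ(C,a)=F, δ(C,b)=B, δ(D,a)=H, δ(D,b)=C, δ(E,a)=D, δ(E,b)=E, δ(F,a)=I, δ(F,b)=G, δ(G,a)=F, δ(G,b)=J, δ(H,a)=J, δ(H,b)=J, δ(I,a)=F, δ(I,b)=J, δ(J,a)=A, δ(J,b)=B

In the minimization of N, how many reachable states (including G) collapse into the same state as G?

Every state is reachable, so we keep all 10.
P0 = {B,C,D,E,F,G,I,J} | {A,H}.
On input a, block {B,C,D,E,F,G,I,J} splits into {B,C,E,F,G,I} and {D,J}.
On input a, block {B,C,E,F,G,I} splits into {B,C,F,G,I} and {E}.
On input b, block {B,C,F,G,I} splits into {B,C,F} and {G,I}.
On input a, block {B,C,F} splits into {B,C} and {F}.
Stable partition: {B,C} | {A,H} | {D,J} | {E} | {G,I} | {F} — 6 equivalence classes.
State G belongs to the block {G,I}, which has 2 states.

2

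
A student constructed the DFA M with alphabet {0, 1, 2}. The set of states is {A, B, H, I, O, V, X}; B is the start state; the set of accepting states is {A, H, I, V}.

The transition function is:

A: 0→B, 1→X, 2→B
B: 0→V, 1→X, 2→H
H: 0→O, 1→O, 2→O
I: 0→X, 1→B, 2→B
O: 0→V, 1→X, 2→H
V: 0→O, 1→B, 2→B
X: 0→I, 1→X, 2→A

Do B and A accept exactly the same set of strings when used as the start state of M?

Initial partition by acceptance: {A,H,I,V} | {B,O,X}.
Stable partition: {A,H,I,V} | {B,O,X} — 2 equivalence classes.
B and A end up in different blocks, so they are distinguishable. For instance, the string 'ε' is accepted from only A.

No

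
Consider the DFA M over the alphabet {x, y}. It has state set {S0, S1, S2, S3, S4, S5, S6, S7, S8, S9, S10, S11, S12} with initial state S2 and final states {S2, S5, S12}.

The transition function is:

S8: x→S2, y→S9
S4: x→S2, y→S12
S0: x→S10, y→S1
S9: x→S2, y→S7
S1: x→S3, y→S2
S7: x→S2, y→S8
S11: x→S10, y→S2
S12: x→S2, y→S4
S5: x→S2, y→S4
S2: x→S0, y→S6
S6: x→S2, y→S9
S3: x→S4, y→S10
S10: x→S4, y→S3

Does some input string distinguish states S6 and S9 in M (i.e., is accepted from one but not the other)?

No

States {S5,S11} cannot be reached from the start state, so discard them.
P0 = {S2,S12} | {S0,S1,S3,S4,S6,S7,S8,S9,S10}.
On input x, block {S2,S12} splits into {S2} and {S12}.
Refine {S0,S1,S3,S4,S6,S7,S8,S9,S10} on symbol x: members go to different blocks, giving {S4,S6,S7,S8,S9} and {S0,S1,S3,S10}.
On input y, block {S4,S6,S7,S8,S9} splits into {S6,S7,S8,S9} and {S4}.
Refine {S0,S1,S3,S10} on symbol x: members go to different blocks, giving {S0,S1} and {S3,S10}.
Refine {S0,S1} on symbol y: members go to different blocks, giving {S0} and {S1}.
Stable partition: {S2} | {S6,S7,S8,S9} | {S12} | {S0} | {S4} | {S3,S10} | {S1} — 7 equivalence classes.
S6 and S9 lie in the same block of the stable partition, so they are equivalent — no string distinguishes them.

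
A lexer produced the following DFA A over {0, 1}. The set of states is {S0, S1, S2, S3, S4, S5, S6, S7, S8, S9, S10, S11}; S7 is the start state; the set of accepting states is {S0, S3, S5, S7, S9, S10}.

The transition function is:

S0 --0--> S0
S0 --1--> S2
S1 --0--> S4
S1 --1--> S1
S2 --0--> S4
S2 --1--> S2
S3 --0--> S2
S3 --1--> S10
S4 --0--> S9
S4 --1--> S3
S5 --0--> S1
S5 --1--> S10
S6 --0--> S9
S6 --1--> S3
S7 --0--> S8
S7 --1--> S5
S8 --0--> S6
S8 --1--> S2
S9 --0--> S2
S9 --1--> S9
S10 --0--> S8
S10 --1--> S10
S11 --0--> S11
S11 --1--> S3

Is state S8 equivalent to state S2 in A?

Yes

Reachable states from the start: {S1,S2,S3,S4,S5,S6,S7,S8,S9,S10}. Unreachable: {S0,S11} — drop them.
Initial partition by acceptance: {S3,S5,S7,S9,S10} | {S1,S2,S4,S6,S8}.
On input 0, block {S1,S2,S4,S6,S8} splits into {S1,S2,S8} and {S4,S6}.
The partition is now stable with 3 blocks: {S3,S5,S7,S9,S10} | {S1,S2,S8} | {S4,S6}.
S8 and S2 lie in the same block of the stable partition, so they are equivalent — no string distinguishes them.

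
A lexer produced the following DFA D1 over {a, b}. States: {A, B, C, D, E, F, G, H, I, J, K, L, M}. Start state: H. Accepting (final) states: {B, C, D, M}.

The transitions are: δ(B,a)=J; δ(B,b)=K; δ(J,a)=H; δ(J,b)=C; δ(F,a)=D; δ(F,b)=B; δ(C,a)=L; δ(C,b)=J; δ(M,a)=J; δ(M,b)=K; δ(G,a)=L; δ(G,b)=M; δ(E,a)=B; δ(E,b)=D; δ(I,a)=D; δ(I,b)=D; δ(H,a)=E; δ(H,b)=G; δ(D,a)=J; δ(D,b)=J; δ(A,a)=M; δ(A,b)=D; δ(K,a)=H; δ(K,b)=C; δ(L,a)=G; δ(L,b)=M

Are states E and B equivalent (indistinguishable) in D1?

No

States {A,F,I} cannot be reached from the start state, so discard them.
P0 = {B,C,D,M} | {E,G,H,J,K,L}.
Refine {E,G,H,J,K,L} on symbol a: members go to different blocks, giving {G,H,J,K,L} and {E}.
Refine {G,H,J,K,L} on symbol a: members go to different blocks, giving {G,J,K,L} and {H}.
Split {G,J,K,L} by δ(·,a) → {G,L} and {J,K}.
Split {B,C,D,M} by δ(·,a) → {B,D,M} and {C}.
No further refinement is possible. Final partition (6 blocks): {B,D,M} | {G,L} | {E} | {H} | {J,K} | {C}.
E and B end up in different blocks, so they are distinguishable. For instance, the string 'ε' is accepted from only B.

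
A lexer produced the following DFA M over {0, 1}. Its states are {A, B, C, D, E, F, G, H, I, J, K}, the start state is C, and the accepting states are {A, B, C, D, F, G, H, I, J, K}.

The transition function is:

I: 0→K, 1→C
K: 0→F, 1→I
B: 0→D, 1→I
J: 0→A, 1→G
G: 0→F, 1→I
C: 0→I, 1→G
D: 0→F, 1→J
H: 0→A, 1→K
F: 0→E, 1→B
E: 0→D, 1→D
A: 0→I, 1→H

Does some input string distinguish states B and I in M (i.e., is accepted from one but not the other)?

Every state is reachable, so we keep all 11.
P0 = {A,B,C,D,F,G,H,I,J,K} | {E}.
Refine {A,B,C,D,F,G,H,I,J,K} on symbol 0: members go to different blocks, giving {A,B,C,D,G,H,I,J,K} and {F}.
Refine {A,B,C,D,G,H,I,J,K} on symbol 0: members go to different blocks, giving {A,B,C,H,I,J} and {D,G,K}.
On input 0, block {A,B,C,H,I,J} splits into {A,C,H,J} and {B,I}.
Split {A,C,H,J} by δ(·,0) → {A,C} and {H,J}.
On input 1, block {A,C} splits into {A} and {C}.
Refine {D,G,K} on symbol 1: members go to different blocks, giving {G,K} and {D}.
Split {B,I} by δ(·,0) → {B} and {I}.
No further refinement is possible. Final partition (9 blocks): {A} | {E} | {F} | {G,K} | {B} | {H,J} | {C} | {D} | {I}.
B and I end up in different blocks, so they are distinguishable. For instance, the string '1000' is accepted from only I.

Yes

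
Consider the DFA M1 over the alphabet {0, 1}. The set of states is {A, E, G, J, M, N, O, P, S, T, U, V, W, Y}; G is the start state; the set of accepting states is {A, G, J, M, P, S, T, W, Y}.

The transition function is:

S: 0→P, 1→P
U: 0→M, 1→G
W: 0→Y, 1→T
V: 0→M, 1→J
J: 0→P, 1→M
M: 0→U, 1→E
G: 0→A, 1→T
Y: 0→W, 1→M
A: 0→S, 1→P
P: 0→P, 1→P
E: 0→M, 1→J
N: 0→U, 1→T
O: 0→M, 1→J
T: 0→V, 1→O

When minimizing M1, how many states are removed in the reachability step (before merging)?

3

Starting at G and following transitions, the reachable set is {A, E, G, J, M, O, P, S, T, U, V}. That leaves N, W, Y unreachable — 3 in total.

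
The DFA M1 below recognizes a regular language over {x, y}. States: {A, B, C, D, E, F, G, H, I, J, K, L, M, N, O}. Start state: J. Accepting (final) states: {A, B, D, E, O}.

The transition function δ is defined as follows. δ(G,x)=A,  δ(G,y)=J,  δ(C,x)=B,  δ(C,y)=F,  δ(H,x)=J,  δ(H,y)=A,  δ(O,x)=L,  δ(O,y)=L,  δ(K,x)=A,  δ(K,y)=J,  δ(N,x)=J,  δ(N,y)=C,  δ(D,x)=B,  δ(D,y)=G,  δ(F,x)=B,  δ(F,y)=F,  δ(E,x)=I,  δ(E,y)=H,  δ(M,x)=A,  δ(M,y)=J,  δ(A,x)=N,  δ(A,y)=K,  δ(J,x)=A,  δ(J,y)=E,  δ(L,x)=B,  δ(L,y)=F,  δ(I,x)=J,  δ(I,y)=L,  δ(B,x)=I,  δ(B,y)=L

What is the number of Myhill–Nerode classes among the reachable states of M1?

8

First remove the unreachable states {D,G,M,O}; 11 states remain.
P0 = {A,B,E} | {C,F,H,I,J,K,L,N}.
On input x, block {C,F,H,I,J,K,L,N} splits into {C,F,J,K,L} and {H,I,N}.
Split {A,B,E} by δ(·,y) → {A,B} and {E}.
Split {C,F,J,K,L} by δ(·,y) → {C,F,K,L} and {J}.
Refine {C,F,K,L} on symbol y: members go to different blocks, giving {C,F,L} and {K}.
On input y, block {A,B} splits into {A} and {B}.
Refine {H,I,N} on symbol y: members go to different blocks, giving {I,N} and {H}.
The partition is now stable with 8 blocks: {A} | {C,F,L} | {I,N} | {E} | {J} | {K} | {B} | {H}.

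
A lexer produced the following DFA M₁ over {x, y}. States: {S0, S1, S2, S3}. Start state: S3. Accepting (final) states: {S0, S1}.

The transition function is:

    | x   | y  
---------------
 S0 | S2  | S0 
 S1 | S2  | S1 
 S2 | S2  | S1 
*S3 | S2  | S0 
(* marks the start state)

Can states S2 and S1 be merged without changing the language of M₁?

No

All states are reachable from the start state.
Start with accepting vs non-accepting: {S0,S1} | {S2,S3}.
Stable partition: {S0,S1} | {S2,S3} — 2 equivalence classes.
S2 and S1 end up in different blocks, so they are distinguishable. For instance, the string 'ε' is accepted from only S1.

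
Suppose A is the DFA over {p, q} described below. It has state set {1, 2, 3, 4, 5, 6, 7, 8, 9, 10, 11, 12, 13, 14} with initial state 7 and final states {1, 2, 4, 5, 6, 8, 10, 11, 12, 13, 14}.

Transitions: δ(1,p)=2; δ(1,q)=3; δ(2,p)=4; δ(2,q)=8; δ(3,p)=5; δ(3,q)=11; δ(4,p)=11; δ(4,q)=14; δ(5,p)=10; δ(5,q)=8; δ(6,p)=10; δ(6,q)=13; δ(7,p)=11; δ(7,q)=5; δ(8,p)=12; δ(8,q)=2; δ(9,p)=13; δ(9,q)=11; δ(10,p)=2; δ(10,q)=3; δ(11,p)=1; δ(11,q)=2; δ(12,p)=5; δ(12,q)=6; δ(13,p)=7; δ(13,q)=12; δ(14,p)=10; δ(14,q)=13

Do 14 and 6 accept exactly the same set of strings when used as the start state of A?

Yes

First remove the unreachable states {9}; 13 states remain.
Initial partition by acceptance: {1,2,4,5,6,8,10,11,12,13,14} | {3,7}.
Split {1,2,4,5,6,8,10,11,12,13,14} by δ(·,p) → {1,2,4,5,6,8,10,11,12,14} and {13}.
On input q, block {1,2,4,5,6,8,10,11,12,14} splits into {2,4,5,8,11,12} and {1,10} and {6,14}.
Split {2,4,5,8,11,12} by δ(·,p) → {2,4,8,12} and {5,11}.
Refine {2,4,8,12} on symbol p: members go to different blocks, giving {2,8} and {4,12}.
Stable partition: {2,8} | {3,7} | {13} | {1,10} | {6,14} | {5,11} | {4,12} — 7 equivalence classes.
14 and 6 lie in the same block of the stable partition, so they are equivalent — no string distinguishes them.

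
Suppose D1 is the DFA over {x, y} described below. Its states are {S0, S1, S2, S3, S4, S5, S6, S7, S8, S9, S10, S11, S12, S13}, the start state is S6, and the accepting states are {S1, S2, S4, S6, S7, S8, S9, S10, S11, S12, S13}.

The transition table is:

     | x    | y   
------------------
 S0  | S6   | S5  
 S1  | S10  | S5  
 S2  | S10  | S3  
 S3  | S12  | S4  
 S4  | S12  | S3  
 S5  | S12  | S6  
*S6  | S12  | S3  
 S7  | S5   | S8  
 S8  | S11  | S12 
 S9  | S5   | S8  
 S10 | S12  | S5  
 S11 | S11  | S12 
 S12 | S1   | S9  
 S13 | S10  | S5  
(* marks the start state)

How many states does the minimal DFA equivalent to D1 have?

6

States {S0,S2,S7,S13} cannot be reached from the start state, so discard them.
Start with accepting vs non-accepting: {S1,S4,S6,S8,S9,S10,S11,S12} | {S3,S5}.
Split {S1,S4,S6,S8,S9,S10,S11,S12} by δ(·,x) → {S1,S4,S6,S8,S10,S11,S12} and {S9}.
Split {S1,S4,S6,S8,S10,S11,S12} by δ(·,y) → {S1,S4,S6,S10} and {S8,S11} and {S12}.
Split {S1,S4,S6,S10} by δ(·,x) → {S4,S6,S10} and {S1}.
No further refinement is possible. Final partition (6 blocks): {S4,S6,S10} | {S3,S5} | {S9} | {S8,S11} | {S12} | {S1}.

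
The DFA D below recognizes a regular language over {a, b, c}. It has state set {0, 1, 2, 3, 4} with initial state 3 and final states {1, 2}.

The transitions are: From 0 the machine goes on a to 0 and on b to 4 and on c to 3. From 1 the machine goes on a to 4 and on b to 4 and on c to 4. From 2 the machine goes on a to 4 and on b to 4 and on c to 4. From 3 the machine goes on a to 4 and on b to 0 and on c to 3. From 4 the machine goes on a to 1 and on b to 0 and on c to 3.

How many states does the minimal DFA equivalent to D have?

Reachable states from the start: {0,1,3,4}. Unreachable: {2} — drop them.
Initial partition by acceptance: {1} | {0,3,4}.
Refine {0,3,4} on symbol a: members go to different blocks, giving {0,3} and {4}.
On input a, block {0,3} splits into {0} and {3}.
Stable partition: {1} | {0} | {4} | {3} — 4 equivalence classes.

4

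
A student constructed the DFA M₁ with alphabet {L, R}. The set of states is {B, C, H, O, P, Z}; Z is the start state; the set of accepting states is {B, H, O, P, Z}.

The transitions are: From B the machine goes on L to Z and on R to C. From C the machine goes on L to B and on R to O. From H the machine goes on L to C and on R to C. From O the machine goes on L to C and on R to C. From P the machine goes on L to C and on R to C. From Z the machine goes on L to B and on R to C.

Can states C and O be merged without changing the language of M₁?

No

First remove the unreachable states {H,P}; 4 states remain.
Start with accepting vs non-accepting: {B,O,Z} | {C}.
Split {B,O,Z} by δ(·,L) → {B,Z} and {O}.
The partition is now stable with 3 blocks: {B,Z} | {C} | {O}.
C and O end up in different blocks, so they are distinguishable. For instance, the string 'ε' is accepted from only O.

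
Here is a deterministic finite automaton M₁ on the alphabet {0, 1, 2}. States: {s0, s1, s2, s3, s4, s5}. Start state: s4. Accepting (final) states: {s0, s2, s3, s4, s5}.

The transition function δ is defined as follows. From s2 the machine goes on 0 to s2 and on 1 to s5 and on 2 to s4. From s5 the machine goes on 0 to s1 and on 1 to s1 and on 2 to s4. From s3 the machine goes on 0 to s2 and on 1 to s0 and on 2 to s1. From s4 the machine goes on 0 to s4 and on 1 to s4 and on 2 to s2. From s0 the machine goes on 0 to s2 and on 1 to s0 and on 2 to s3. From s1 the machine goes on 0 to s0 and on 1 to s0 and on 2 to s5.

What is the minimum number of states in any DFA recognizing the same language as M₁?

6

P0 = {s0,s2,s3,s4,s5} | {s1}.
Split {s0,s2,s3,s4,s5} by δ(·,0) → {s0,s2,s3,s4} and {s5}.
Split {s0,s2,s3,s4} by δ(·,1) → {s0,s3,s4} and {s2}.
On input 0, block {s0,s3,s4} splits into {s0,s3} and {s4}.
On input 2, block {s0,s3} splits into {s0} and {s3}.
No further refinement is possible. Final partition (6 blocks): {s0} | {s1} | {s5} | {s2} | {s4} | {s3}.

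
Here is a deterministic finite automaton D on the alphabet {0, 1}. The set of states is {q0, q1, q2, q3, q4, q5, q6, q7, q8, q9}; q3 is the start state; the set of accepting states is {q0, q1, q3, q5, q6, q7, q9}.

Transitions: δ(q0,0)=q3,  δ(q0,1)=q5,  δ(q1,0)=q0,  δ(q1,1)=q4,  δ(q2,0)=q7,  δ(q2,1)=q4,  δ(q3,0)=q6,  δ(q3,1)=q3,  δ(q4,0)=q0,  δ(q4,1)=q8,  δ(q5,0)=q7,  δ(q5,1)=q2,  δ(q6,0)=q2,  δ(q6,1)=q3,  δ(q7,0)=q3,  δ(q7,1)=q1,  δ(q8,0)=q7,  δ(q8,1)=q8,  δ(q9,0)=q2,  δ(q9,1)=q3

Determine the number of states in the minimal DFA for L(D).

States {q9} cannot be reached from the start state, so discard them.
Start with accepting vs non-accepting: {q0,q1,q3,q5,q6,q7} | {q2,q4,q8}.
Split {q0,q1,q3,q5,q6,q7} by δ(·,0) → {q0,q1,q3,q5,q7} and {q6}.
On input 0, block {q0,q1,q3,q5,q7} splits into {q0,q1,q5,q7} and {q3}.
Refine {q0,q1,q5,q7} on symbol 0: members go to different blocks, giving {q0,q7} and {q1,q5}.
The partition is now stable with 5 blocks: {q0,q7} | {q2,q4,q8} | {q6} | {q3} | {q1,q5}.

5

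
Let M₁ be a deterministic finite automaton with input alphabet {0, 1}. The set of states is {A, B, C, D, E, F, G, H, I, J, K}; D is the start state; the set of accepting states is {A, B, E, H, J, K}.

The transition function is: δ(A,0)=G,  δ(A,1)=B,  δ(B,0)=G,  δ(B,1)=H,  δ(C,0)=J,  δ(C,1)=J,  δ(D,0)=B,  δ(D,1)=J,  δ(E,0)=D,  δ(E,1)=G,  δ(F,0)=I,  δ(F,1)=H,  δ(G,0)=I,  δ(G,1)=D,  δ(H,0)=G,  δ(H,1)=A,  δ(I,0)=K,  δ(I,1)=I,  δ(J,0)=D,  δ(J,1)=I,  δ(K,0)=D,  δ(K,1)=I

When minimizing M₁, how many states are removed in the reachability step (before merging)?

Starting at D and following transitions, the reachable set is {A, B, D, G, H, I, J, K}. That leaves C, E, F unreachable — 3 in total.

3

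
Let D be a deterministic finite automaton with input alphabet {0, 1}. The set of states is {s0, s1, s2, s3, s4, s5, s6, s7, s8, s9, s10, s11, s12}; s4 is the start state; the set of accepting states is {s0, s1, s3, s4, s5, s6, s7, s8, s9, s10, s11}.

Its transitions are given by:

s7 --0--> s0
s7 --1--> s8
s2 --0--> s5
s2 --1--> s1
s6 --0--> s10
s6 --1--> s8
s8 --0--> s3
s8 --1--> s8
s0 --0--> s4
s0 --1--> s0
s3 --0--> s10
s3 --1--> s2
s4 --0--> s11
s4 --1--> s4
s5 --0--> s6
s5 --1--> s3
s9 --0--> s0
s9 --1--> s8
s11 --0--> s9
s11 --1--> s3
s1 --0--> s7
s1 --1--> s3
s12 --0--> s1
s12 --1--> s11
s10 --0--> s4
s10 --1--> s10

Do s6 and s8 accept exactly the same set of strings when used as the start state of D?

First remove the unreachable states {s12}; 12 states remain.
Initial partition by acceptance: {s0,s1,s3,s4,s5,s6,s7,s8,s9,s10,s11} | {s2}.
Split {s0,s1,s3,s4,s5,s6,s7,s8,s9,s10,s11} by δ(·,1) → {s0,s1,s4,s5,s6,s7,s8,s9,s10,s11} and {s3}.
On input 0, block {s0,s1,s4,s5,s6,s7,s8,s9,s10,s11} splits into {s0,s1,s4,s5,s6,s7,s9,s10,s11} and {s8}.
Refine {s0,s1,s4,s5,s6,s7,s9,s10,s11} on symbol 1: members go to different blocks, giving {s0,s4,s10} and {s1,s5,s11} and {s6,s7,s9}.
Split {s0,s4,s10} by δ(·,0) → {s0,s10} and {s4}.
No further refinement is possible. Final partition (7 blocks): {s0,s10} | {s2} | {s3} | {s8} | {s1,s5,s11} | {s6,s7,s9} | {s4}.
s6 and s8 end up in different blocks, so they are distinguishable. For instance, the string '01' is accepted from only s6.

No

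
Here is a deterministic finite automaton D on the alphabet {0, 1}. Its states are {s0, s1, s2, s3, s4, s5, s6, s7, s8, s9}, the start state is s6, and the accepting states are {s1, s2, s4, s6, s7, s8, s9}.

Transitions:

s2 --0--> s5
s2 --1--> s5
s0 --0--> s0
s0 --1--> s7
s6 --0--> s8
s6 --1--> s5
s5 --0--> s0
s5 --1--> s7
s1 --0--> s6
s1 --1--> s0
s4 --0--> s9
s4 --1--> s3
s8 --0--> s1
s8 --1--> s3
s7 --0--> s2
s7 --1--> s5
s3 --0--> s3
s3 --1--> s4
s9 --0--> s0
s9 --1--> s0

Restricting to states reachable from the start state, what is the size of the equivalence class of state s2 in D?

2

Every state is reachable, so we keep all 10.
Start with accepting vs non-accepting: {s1,s2,s4,s6,s7,s8,s9} | {s0,s3,s5}.
Refine {s1,s2,s4,s6,s7,s8,s9} on symbol 0: members go to different blocks, giving {s1,s4,s6,s7,s8} and {s2,s9}.
On input 0, block {s1,s4,s6,s7,s8} splits into {s1,s6,s8} and {s4,s7}.
No further refinement is possible. Final partition (4 blocks): {s1,s6,s8} | {s0,s3,s5} | {s2,s9} | {s4,s7}.
The equivalence class containing s2 is {s2,s9}, of size 2.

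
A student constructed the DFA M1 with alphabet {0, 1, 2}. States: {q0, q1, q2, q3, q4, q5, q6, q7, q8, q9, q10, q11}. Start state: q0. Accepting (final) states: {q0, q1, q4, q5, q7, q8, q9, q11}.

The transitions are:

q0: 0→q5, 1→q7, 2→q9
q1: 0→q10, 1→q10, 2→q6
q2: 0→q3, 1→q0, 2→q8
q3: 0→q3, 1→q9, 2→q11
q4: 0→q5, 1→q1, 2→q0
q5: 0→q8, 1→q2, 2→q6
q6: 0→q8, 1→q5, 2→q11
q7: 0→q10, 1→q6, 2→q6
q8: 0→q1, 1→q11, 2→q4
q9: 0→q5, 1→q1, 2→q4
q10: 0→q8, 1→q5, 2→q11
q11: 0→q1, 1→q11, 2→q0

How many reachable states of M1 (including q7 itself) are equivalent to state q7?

2

Initial partition by acceptance: {q0,q1,q4,q5,q7,q8,q9,q11} | {q2,q3,q6,q10}.
On input 0, block {q0,q1,q4,q5,q7,q8,q9,q11} splits into {q0,q4,q5,q8,q9,q11} and {q1,q7}.
On input 0, block {q0,q4,q5,q8,q9,q11} splits into {q0,q4,q5,q9} and {q8,q11}.
Split {q0,q4,q5,q9} by δ(·,0) → {q0,q4,q9} and {q5}.
Refine {q2,q3,q6,q10} on symbol 0: members go to different blocks, giving {q2,q3} and {q6,q10}.
The partition is now stable with 6 blocks: {q0,q4,q9} | {q2,q3} | {q1,q7} | {q8,q11} | {q5} | {q6,q10}.
The equivalence class containing q7 is {q1,q7}, of size 2.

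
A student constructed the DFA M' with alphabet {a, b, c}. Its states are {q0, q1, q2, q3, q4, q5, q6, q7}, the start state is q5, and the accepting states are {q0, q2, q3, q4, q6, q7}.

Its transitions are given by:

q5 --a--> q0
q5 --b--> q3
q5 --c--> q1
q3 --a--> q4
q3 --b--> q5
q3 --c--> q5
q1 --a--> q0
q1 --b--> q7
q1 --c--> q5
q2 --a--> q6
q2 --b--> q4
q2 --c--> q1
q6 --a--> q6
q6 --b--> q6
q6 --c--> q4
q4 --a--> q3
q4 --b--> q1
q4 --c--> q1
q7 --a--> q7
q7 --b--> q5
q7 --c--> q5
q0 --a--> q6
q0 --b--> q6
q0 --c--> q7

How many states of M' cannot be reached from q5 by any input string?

Starting at q5 and following transitions, the reachable set is {q0, q1, q3, q4, q5, q6, q7}. That leaves q2 unreachable — 1 in total.

1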